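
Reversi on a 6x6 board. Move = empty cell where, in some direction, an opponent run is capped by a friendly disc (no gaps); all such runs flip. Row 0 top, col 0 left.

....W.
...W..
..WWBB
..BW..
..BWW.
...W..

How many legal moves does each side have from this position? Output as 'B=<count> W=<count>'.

Answer: B=7 W=7

Derivation:
-- B to move --
(0,2): flips 1 -> legal
(0,3): no bracket -> illegal
(0,5): no bracket -> illegal
(1,1): no bracket -> illegal
(1,2): flips 1 -> legal
(1,4): flips 1 -> legal
(1,5): no bracket -> illegal
(2,1): flips 2 -> legal
(3,1): no bracket -> illegal
(3,4): flips 1 -> legal
(3,5): no bracket -> illegal
(4,5): flips 2 -> legal
(5,2): no bracket -> illegal
(5,4): flips 1 -> legal
(5,5): no bracket -> illegal
B mobility = 7
-- W to move --
(1,4): no bracket -> illegal
(1,5): flips 1 -> legal
(2,1): flips 1 -> legal
(3,1): flips 2 -> legal
(3,4): no bracket -> illegal
(3,5): flips 1 -> legal
(4,1): flips 2 -> legal
(5,1): flips 1 -> legal
(5,2): flips 2 -> legal
W mobility = 7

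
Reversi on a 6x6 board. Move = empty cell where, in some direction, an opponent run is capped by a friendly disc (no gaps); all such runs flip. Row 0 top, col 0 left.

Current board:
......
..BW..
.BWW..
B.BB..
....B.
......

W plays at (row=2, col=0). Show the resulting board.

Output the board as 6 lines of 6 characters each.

Place W at (2,0); scan 8 dirs for brackets.
Dir NW: edge -> no flip
Dir N: first cell '.' (not opp) -> no flip
Dir NE: first cell '.' (not opp) -> no flip
Dir W: edge -> no flip
Dir E: opp run (2,1) capped by W -> flip
Dir SW: edge -> no flip
Dir S: opp run (3,0), next='.' -> no flip
Dir SE: first cell '.' (not opp) -> no flip
All flips: (2,1)

Answer: ......
..BW..
WWWW..
B.BB..
....B.
......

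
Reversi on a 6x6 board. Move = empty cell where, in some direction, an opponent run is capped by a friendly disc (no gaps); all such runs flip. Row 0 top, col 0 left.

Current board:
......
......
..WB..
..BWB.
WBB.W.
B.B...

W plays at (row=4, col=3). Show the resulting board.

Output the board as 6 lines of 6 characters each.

Place W at (4,3); scan 8 dirs for brackets.
Dir NW: opp run (3,2), next='.' -> no flip
Dir N: first cell 'W' (not opp) -> no flip
Dir NE: opp run (3,4), next='.' -> no flip
Dir W: opp run (4,2) (4,1) capped by W -> flip
Dir E: first cell 'W' (not opp) -> no flip
Dir SW: opp run (5,2), next=edge -> no flip
Dir S: first cell '.' (not opp) -> no flip
Dir SE: first cell '.' (not opp) -> no flip
All flips: (4,1) (4,2)

Answer: ......
......
..WB..
..BWB.
WWWWW.
B.B...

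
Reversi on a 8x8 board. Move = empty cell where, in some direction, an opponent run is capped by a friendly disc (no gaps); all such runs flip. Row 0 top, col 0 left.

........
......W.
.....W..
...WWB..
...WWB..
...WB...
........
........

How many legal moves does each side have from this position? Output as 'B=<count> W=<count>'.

Answer: B=7 W=7

Derivation:
-- B to move --
(0,5): no bracket -> illegal
(0,6): no bracket -> illegal
(0,7): no bracket -> illegal
(1,4): no bracket -> illegal
(1,5): flips 1 -> legal
(1,7): no bracket -> illegal
(2,2): no bracket -> illegal
(2,3): flips 1 -> legal
(2,4): flips 2 -> legal
(2,6): no bracket -> illegal
(2,7): no bracket -> illegal
(3,2): flips 3 -> legal
(3,6): no bracket -> illegal
(4,2): flips 2 -> legal
(5,2): flips 1 -> legal
(5,5): no bracket -> illegal
(6,2): flips 2 -> legal
(6,3): no bracket -> illegal
(6,4): no bracket -> illegal
B mobility = 7
-- W to move --
(2,4): no bracket -> illegal
(2,6): flips 1 -> legal
(3,6): flips 1 -> legal
(4,6): flips 1 -> legal
(5,5): flips 3 -> legal
(5,6): flips 1 -> legal
(6,3): no bracket -> illegal
(6,4): flips 1 -> legal
(6,5): flips 1 -> legal
W mobility = 7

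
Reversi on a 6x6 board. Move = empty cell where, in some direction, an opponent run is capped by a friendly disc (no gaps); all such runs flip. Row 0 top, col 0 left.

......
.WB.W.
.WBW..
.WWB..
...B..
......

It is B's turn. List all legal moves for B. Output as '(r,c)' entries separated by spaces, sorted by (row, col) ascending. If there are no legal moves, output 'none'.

Answer: (0,0) (1,0) (1,3) (2,0) (2,4) (3,0) (3,4) (4,0) (4,2)

Derivation:
(0,0): flips 1 -> legal
(0,1): no bracket -> illegal
(0,2): no bracket -> illegal
(0,3): no bracket -> illegal
(0,4): no bracket -> illegal
(0,5): no bracket -> illegal
(1,0): flips 3 -> legal
(1,3): flips 1 -> legal
(1,5): no bracket -> illegal
(2,0): flips 1 -> legal
(2,4): flips 1 -> legal
(2,5): no bracket -> illegal
(3,0): flips 3 -> legal
(3,4): flips 1 -> legal
(4,0): flips 1 -> legal
(4,1): no bracket -> illegal
(4,2): flips 1 -> legal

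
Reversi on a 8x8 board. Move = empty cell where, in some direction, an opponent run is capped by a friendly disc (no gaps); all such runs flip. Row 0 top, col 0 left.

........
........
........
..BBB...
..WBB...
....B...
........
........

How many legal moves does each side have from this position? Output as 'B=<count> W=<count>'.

Answer: B=3 W=3

Derivation:
-- B to move --
(3,1): no bracket -> illegal
(4,1): flips 1 -> legal
(5,1): flips 1 -> legal
(5,2): flips 1 -> legal
(5,3): no bracket -> illegal
B mobility = 3
-- W to move --
(2,1): no bracket -> illegal
(2,2): flips 1 -> legal
(2,3): no bracket -> illegal
(2,4): flips 1 -> legal
(2,5): no bracket -> illegal
(3,1): no bracket -> illegal
(3,5): no bracket -> illegal
(4,1): no bracket -> illegal
(4,5): flips 2 -> legal
(5,2): no bracket -> illegal
(5,3): no bracket -> illegal
(5,5): no bracket -> illegal
(6,3): no bracket -> illegal
(6,4): no bracket -> illegal
(6,5): no bracket -> illegal
W mobility = 3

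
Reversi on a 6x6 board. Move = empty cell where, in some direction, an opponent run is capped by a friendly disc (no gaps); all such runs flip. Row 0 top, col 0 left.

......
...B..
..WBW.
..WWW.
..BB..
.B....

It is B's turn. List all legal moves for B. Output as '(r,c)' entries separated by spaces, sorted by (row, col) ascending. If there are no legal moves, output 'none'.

(1,1): no bracket -> illegal
(1,2): flips 2 -> legal
(1,4): no bracket -> illegal
(1,5): flips 2 -> legal
(2,1): flips 2 -> legal
(2,5): flips 2 -> legal
(3,1): flips 1 -> legal
(3,5): flips 1 -> legal
(4,1): flips 1 -> legal
(4,4): no bracket -> illegal
(4,5): flips 1 -> legal

Answer: (1,2) (1,5) (2,1) (2,5) (3,1) (3,5) (4,1) (4,5)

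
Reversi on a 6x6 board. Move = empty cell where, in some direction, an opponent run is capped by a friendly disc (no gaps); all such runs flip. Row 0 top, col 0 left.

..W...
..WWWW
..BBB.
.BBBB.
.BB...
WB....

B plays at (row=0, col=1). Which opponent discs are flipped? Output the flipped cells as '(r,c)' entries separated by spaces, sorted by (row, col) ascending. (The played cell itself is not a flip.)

Dir NW: edge -> no flip
Dir N: edge -> no flip
Dir NE: edge -> no flip
Dir W: first cell '.' (not opp) -> no flip
Dir E: opp run (0,2), next='.' -> no flip
Dir SW: first cell '.' (not opp) -> no flip
Dir S: first cell '.' (not opp) -> no flip
Dir SE: opp run (1,2) capped by B -> flip

Answer: (1,2)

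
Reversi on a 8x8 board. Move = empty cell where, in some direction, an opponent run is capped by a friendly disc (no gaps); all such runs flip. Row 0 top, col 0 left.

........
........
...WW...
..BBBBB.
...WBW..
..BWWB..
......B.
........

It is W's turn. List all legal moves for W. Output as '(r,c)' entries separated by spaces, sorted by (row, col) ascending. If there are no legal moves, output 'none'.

Answer: (2,1) (2,5) (2,6) (2,7) (4,1) (4,2) (4,6) (5,1) (5,6) (6,1) (6,5)

Derivation:
(2,1): flips 1 -> legal
(2,2): no bracket -> illegal
(2,5): flips 2 -> legal
(2,6): flips 2 -> legal
(2,7): flips 1 -> legal
(3,1): no bracket -> illegal
(3,7): no bracket -> illegal
(4,1): flips 1 -> legal
(4,2): flips 1 -> legal
(4,6): flips 1 -> legal
(4,7): no bracket -> illegal
(5,1): flips 1 -> legal
(5,6): flips 1 -> legal
(5,7): no bracket -> illegal
(6,1): flips 1 -> legal
(6,2): no bracket -> illegal
(6,3): no bracket -> illegal
(6,4): no bracket -> illegal
(6,5): flips 1 -> legal
(6,7): no bracket -> illegal
(7,5): no bracket -> illegal
(7,6): no bracket -> illegal
(7,7): no bracket -> illegal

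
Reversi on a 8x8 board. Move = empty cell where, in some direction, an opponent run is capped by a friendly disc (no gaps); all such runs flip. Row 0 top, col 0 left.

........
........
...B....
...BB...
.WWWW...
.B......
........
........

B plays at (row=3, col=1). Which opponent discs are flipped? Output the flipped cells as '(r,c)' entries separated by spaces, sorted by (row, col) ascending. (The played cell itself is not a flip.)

Answer: (4,1)

Derivation:
Dir NW: first cell '.' (not opp) -> no flip
Dir N: first cell '.' (not opp) -> no flip
Dir NE: first cell '.' (not opp) -> no flip
Dir W: first cell '.' (not opp) -> no flip
Dir E: first cell '.' (not opp) -> no flip
Dir SW: first cell '.' (not opp) -> no flip
Dir S: opp run (4,1) capped by B -> flip
Dir SE: opp run (4,2), next='.' -> no flip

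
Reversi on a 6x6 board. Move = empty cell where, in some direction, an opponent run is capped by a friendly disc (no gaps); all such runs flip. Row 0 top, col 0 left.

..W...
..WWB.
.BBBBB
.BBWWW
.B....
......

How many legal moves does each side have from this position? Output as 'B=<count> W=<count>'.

Answer: B=8 W=6

Derivation:
-- B to move --
(0,1): flips 1 -> legal
(0,3): flips 2 -> legal
(0,4): flips 1 -> legal
(1,1): flips 2 -> legal
(4,2): flips 1 -> legal
(4,3): flips 2 -> legal
(4,4): flips 2 -> legal
(4,5): flips 2 -> legal
B mobility = 8
-- W to move --
(0,3): no bracket -> illegal
(0,4): flips 2 -> legal
(0,5): no bracket -> illegal
(1,0): no bracket -> illegal
(1,1): flips 1 -> legal
(1,5): flips 3 -> legal
(2,0): no bracket -> illegal
(3,0): flips 3 -> legal
(4,0): flips 2 -> legal
(4,2): flips 2 -> legal
(4,3): no bracket -> illegal
(5,0): no bracket -> illegal
(5,1): no bracket -> illegal
(5,2): no bracket -> illegal
W mobility = 6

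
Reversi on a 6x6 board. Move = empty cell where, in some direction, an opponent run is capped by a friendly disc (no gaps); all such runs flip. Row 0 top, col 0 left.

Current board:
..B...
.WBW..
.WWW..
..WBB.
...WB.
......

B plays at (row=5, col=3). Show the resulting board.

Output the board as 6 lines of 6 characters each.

Place B at (5,3); scan 8 dirs for brackets.
Dir NW: first cell '.' (not opp) -> no flip
Dir N: opp run (4,3) capped by B -> flip
Dir NE: first cell 'B' (not opp) -> no flip
Dir W: first cell '.' (not opp) -> no flip
Dir E: first cell '.' (not opp) -> no flip
Dir SW: edge -> no flip
Dir S: edge -> no flip
Dir SE: edge -> no flip
All flips: (4,3)

Answer: ..B...
.WBW..
.WWW..
..WBB.
...BB.
...B..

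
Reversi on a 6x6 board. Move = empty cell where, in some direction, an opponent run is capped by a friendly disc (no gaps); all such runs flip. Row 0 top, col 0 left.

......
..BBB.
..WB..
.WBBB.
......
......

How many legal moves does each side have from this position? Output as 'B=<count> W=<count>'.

-- B to move --
(1,1): flips 1 -> legal
(2,0): no bracket -> illegal
(2,1): flips 1 -> legal
(3,0): flips 1 -> legal
(4,0): flips 2 -> legal
(4,1): no bracket -> illegal
(4,2): no bracket -> illegal
B mobility = 4
-- W to move --
(0,1): no bracket -> illegal
(0,2): flips 1 -> legal
(0,3): no bracket -> illegal
(0,4): flips 1 -> legal
(0,5): no bracket -> illegal
(1,1): no bracket -> illegal
(1,5): no bracket -> illegal
(2,1): no bracket -> illegal
(2,4): flips 1 -> legal
(2,5): no bracket -> illegal
(3,5): flips 3 -> legal
(4,1): no bracket -> illegal
(4,2): flips 1 -> legal
(4,3): no bracket -> illegal
(4,4): flips 1 -> legal
(4,5): no bracket -> illegal
W mobility = 6

Answer: B=4 W=6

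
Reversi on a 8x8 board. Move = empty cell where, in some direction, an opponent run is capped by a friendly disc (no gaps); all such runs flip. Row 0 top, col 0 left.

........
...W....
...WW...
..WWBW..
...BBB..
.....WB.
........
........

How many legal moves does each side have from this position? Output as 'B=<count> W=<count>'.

Answer: B=12 W=4

Derivation:
-- B to move --
(0,2): no bracket -> illegal
(0,3): flips 3 -> legal
(0,4): no bracket -> illegal
(1,2): flips 1 -> legal
(1,4): flips 1 -> legal
(1,5): no bracket -> illegal
(2,1): flips 1 -> legal
(2,2): flips 1 -> legal
(2,5): flips 1 -> legal
(2,6): flips 1 -> legal
(3,1): flips 2 -> legal
(3,6): flips 1 -> legal
(4,1): no bracket -> illegal
(4,2): no bracket -> illegal
(4,6): no bracket -> illegal
(5,4): flips 1 -> legal
(6,4): no bracket -> illegal
(6,5): flips 1 -> legal
(6,6): flips 1 -> legal
B mobility = 12
-- W to move --
(2,5): no bracket -> illegal
(3,6): no bracket -> illegal
(4,2): no bracket -> illegal
(4,6): no bracket -> illegal
(4,7): no bracket -> illegal
(5,2): no bracket -> illegal
(5,3): flips 2 -> legal
(5,4): flips 3 -> legal
(5,7): flips 1 -> legal
(6,5): no bracket -> illegal
(6,6): no bracket -> illegal
(6,7): flips 3 -> legal
W mobility = 4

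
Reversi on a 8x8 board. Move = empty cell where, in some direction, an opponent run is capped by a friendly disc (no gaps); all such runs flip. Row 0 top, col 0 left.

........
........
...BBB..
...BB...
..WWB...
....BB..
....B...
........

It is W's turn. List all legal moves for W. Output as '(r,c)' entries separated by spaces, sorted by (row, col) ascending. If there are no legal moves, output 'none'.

(1,2): no bracket -> illegal
(1,3): flips 2 -> legal
(1,4): no bracket -> illegal
(1,5): flips 2 -> legal
(1,6): flips 2 -> legal
(2,2): no bracket -> illegal
(2,6): no bracket -> illegal
(3,2): no bracket -> illegal
(3,5): no bracket -> illegal
(3,6): no bracket -> illegal
(4,5): flips 1 -> legal
(4,6): no bracket -> illegal
(5,3): no bracket -> illegal
(5,6): no bracket -> illegal
(6,3): no bracket -> illegal
(6,5): flips 1 -> legal
(6,6): no bracket -> illegal
(7,3): no bracket -> illegal
(7,4): no bracket -> illegal
(7,5): no bracket -> illegal

Answer: (1,3) (1,5) (1,6) (4,5) (6,5)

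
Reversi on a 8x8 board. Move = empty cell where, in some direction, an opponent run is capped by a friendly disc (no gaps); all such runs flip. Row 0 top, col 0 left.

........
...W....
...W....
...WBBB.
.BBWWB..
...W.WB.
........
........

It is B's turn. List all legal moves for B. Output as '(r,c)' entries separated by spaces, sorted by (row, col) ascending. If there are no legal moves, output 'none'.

(0,2): no bracket -> illegal
(0,3): no bracket -> illegal
(0,4): no bracket -> illegal
(1,2): flips 1 -> legal
(1,4): no bracket -> illegal
(2,2): no bracket -> illegal
(2,4): flips 1 -> legal
(3,2): flips 1 -> legal
(4,6): no bracket -> illegal
(5,2): flips 1 -> legal
(5,4): flips 2 -> legal
(6,2): flips 2 -> legal
(6,3): no bracket -> illegal
(6,4): flips 1 -> legal
(6,5): flips 1 -> legal
(6,6): no bracket -> illegal

Answer: (1,2) (2,4) (3,2) (5,2) (5,4) (6,2) (6,4) (6,5)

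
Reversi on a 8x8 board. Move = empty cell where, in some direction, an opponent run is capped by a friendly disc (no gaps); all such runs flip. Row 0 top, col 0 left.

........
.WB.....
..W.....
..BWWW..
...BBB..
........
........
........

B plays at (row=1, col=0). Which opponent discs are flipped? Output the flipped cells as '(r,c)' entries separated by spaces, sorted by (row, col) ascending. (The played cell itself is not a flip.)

Answer: (1,1)

Derivation:
Dir NW: edge -> no flip
Dir N: first cell '.' (not opp) -> no flip
Dir NE: first cell '.' (not opp) -> no flip
Dir W: edge -> no flip
Dir E: opp run (1,1) capped by B -> flip
Dir SW: edge -> no flip
Dir S: first cell '.' (not opp) -> no flip
Dir SE: first cell '.' (not opp) -> no flip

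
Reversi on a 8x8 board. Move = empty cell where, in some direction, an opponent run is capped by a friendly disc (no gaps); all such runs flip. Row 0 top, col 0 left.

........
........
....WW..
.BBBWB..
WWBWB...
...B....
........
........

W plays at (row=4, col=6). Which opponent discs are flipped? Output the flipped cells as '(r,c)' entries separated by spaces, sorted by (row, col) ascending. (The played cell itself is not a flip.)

Answer: (3,5)

Derivation:
Dir NW: opp run (3,5) capped by W -> flip
Dir N: first cell '.' (not opp) -> no flip
Dir NE: first cell '.' (not opp) -> no flip
Dir W: first cell '.' (not opp) -> no flip
Dir E: first cell '.' (not opp) -> no flip
Dir SW: first cell '.' (not opp) -> no flip
Dir S: first cell '.' (not opp) -> no flip
Dir SE: first cell '.' (not opp) -> no flip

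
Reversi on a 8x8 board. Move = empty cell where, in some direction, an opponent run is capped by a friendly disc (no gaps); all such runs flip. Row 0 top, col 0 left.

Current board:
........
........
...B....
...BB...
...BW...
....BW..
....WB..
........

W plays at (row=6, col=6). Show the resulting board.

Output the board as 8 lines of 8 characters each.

Place W at (6,6); scan 8 dirs for brackets.
Dir NW: first cell 'W' (not opp) -> no flip
Dir N: first cell '.' (not opp) -> no flip
Dir NE: first cell '.' (not opp) -> no flip
Dir W: opp run (6,5) capped by W -> flip
Dir E: first cell '.' (not opp) -> no flip
Dir SW: first cell '.' (not opp) -> no flip
Dir S: first cell '.' (not opp) -> no flip
Dir SE: first cell '.' (not opp) -> no flip
All flips: (6,5)

Answer: ........
........
...B....
...BB...
...BW...
....BW..
....WWW.
........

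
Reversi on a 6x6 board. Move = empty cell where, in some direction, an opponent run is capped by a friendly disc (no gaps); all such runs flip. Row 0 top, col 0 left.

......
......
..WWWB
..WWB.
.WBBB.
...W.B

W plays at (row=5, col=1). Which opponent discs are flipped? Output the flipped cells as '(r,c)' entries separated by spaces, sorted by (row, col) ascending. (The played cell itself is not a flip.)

Dir NW: first cell '.' (not opp) -> no flip
Dir N: first cell 'W' (not opp) -> no flip
Dir NE: opp run (4,2) capped by W -> flip
Dir W: first cell '.' (not opp) -> no flip
Dir E: first cell '.' (not opp) -> no flip
Dir SW: edge -> no flip
Dir S: edge -> no flip
Dir SE: edge -> no flip

Answer: (4,2)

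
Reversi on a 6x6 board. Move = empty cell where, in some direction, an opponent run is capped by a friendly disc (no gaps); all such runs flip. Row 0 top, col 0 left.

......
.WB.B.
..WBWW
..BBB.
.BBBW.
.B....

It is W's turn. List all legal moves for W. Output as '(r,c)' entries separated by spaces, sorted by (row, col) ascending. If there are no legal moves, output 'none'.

(0,1): no bracket -> illegal
(0,2): flips 1 -> legal
(0,3): flips 1 -> legal
(0,4): flips 1 -> legal
(0,5): no bracket -> illegal
(1,3): flips 1 -> legal
(1,5): no bracket -> illegal
(2,1): no bracket -> illegal
(3,0): no bracket -> illegal
(3,1): no bracket -> illegal
(3,5): no bracket -> illegal
(4,0): flips 3 -> legal
(4,5): no bracket -> illegal
(5,0): no bracket -> illegal
(5,2): flips 4 -> legal
(5,3): no bracket -> illegal
(5,4): no bracket -> illegal

Answer: (0,2) (0,3) (0,4) (1,3) (4,0) (5,2)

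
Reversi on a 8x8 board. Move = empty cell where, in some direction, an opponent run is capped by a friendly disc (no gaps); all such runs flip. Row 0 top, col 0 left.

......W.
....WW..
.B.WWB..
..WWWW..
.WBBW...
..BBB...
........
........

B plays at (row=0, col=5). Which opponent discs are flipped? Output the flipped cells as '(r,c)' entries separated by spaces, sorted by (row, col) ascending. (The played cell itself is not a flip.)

Answer: (1,5)

Derivation:
Dir NW: edge -> no flip
Dir N: edge -> no flip
Dir NE: edge -> no flip
Dir W: first cell '.' (not opp) -> no flip
Dir E: opp run (0,6), next='.' -> no flip
Dir SW: opp run (1,4) (2,3) (3,2) (4,1), next='.' -> no flip
Dir S: opp run (1,5) capped by B -> flip
Dir SE: first cell '.' (not opp) -> no flip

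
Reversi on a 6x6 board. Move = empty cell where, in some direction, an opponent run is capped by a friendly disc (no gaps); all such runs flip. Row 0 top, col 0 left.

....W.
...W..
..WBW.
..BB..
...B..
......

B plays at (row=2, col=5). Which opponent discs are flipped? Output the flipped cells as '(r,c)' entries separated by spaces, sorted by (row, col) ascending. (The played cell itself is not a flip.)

Dir NW: first cell '.' (not opp) -> no flip
Dir N: first cell '.' (not opp) -> no flip
Dir NE: edge -> no flip
Dir W: opp run (2,4) capped by B -> flip
Dir E: edge -> no flip
Dir SW: first cell '.' (not opp) -> no flip
Dir S: first cell '.' (not opp) -> no flip
Dir SE: edge -> no flip

Answer: (2,4)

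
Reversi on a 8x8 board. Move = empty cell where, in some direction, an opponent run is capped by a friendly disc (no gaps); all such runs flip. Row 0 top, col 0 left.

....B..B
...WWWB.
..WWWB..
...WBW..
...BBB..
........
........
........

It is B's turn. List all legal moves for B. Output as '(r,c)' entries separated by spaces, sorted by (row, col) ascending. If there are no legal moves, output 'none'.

Answer: (0,3) (0,5) (1,1) (1,2) (2,1) (2,6) (3,1) (3,2) (3,6)

Derivation:
(0,2): no bracket -> illegal
(0,3): flips 4 -> legal
(0,5): flips 1 -> legal
(0,6): no bracket -> illegal
(1,1): flips 2 -> legal
(1,2): flips 4 -> legal
(2,1): flips 3 -> legal
(2,6): flips 2 -> legal
(3,1): flips 2 -> legal
(3,2): flips 1 -> legal
(3,6): flips 1 -> legal
(4,2): no bracket -> illegal
(4,6): no bracket -> illegal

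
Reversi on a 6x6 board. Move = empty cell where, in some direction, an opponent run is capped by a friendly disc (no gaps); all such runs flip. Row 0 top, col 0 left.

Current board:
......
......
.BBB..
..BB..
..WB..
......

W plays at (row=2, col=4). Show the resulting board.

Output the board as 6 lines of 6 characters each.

Answer: ......
......
.BBBW.
..BW..
..WB..
......

Derivation:
Place W at (2,4); scan 8 dirs for brackets.
Dir NW: first cell '.' (not opp) -> no flip
Dir N: first cell '.' (not opp) -> no flip
Dir NE: first cell '.' (not opp) -> no flip
Dir W: opp run (2,3) (2,2) (2,1), next='.' -> no flip
Dir E: first cell '.' (not opp) -> no flip
Dir SW: opp run (3,3) capped by W -> flip
Dir S: first cell '.' (not opp) -> no flip
Dir SE: first cell '.' (not opp) -> no flip
All flips: (3,3)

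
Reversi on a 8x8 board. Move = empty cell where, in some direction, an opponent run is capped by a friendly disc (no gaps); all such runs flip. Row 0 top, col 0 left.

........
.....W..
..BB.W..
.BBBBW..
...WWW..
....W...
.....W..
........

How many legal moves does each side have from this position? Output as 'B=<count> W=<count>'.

-- B to move --
(0,4): no bracket -> illegal
(0,5): no bracket -> illegal
(0,6): no bracket -> illegal
(1,4): no bracket -> illegal
(1,6): flips 1 -> legal
(2,4): no bracket -> illegal
(2,6): no bracket -> illegal
(3,6): flips 1 -> legal
(4,2): no bracket -> illegal
(4,6): no bracket -> illegal
(5,2): flips 1 -> legal
(5,3): flips 1 -> legal
(5,5): flips 1 -> legal
(5,6): flips 1 -> legal
(6,3): no bracket -> illegal
(6,4): flips 2 -> legal
(6,6): no bracket -> illegal
(7,4): no bracket -> illegal
(7,5): no bracket -> illegal
(7,6): flips 3 -> legal
B mobility = 8
-- W to move --
(1,1): flips 2 -> legal
(1,2): flips 2 -> legal
(1,3): flips 2 -> legal
(1,4): no bracket -> illegal
(2,0): no bracket -> illegal
(2,1): flips 1 -> legal
(2,4): flips 1 -> legal
(3,0): flips 4 -> legal
(4,0): no bracket -> illegal
(4,1): no bracket -> illegal
(4,2): no bracket -> illegal
W mobility = 6

Answer: B=8 W=6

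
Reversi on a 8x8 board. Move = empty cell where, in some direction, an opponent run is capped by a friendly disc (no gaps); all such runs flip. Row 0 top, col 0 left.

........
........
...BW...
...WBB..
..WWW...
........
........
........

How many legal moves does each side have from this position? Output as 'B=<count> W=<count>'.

Answer: B=7 W=6

Derivation:
-- B to move --
(1,3): flips 1 -> legal
(1,4): flips 1 -> legal
(1,5): no bracket -> illegal
(2,2): no bracket -> illegal
(2,5): flips 1 -> legal
(3,1): no bracket -> illegal
(3,2): flips 1 -> legal
(4,1): no bracket -> illegal
(4,5): no bracket -> illegal
(5,1): no bracket -> illegal
(5,2): flips 1 -> legal
(5,3): flips 3 -> legal
(5,4): flips 1 -> legal
(5,5): no bracket -> illegal
B mobility = 7
-- W to move --
(1,2): no bracket -> illegal
(1,3): flips 1 -> legal
(1,4): no bracket -> illegal
(2,2): flips 1 -> legal
(2,5): flips 1 -> legal
(2,6): flips 1 -> legal
(3,2): no bracket -> illegal
(3,6): flips 2 -> legal
(4,5): no bracket -> illegal
(4,6): flips 1 -> legal
W mobility = 6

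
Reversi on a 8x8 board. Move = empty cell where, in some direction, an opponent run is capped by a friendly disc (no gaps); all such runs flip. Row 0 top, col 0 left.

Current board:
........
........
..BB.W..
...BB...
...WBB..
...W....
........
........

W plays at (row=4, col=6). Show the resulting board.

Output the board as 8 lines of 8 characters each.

Answer: ........
........
..BB.W..
...BB...
...WWWW.
...W....
........
........

Derivation:
Place W at (4,6); scan 8 dirs for brackets.
Dir NW: first cell '.' (not opp) -> no flip
Dir N: first cell '.' (not opp) -> no flip
Dir NE: first cell '.' (not opp) -> no flip
Dir W: opp run (4,5) (4,4) capped by W -> flip
Dir E: first cell '.' (not opp) -> no flip
Dir SW: first cell '.' (not opp) -> no flip
Dir S: first cell '.' (not opp) -> no flip
Dir SE: first cell '.' (not opp) -> no flip
All flips: (4,4) (4,5)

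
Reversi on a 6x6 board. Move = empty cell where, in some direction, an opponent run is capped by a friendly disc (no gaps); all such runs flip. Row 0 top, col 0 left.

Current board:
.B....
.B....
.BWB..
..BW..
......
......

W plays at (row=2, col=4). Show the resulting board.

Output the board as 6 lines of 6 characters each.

Answer: .B....
.B....
.BWWW.
..BW..
......
......

Derivation:
Place W at (2,4); scan 8 dirs for brackets.
Dir NW: first cell '.' (not opp) -> no flip
Dir N: first cell '.' (not opp) -> no flip
Dir NE: first cell '.' (not opp) -> no flip
Dir W: opp run (2,3) capped by W -> flip
Dir E: first cell '.' (not opp) -> no flip
Dir SW: first cell 'W' (not opp) -> no flip
Dir S: first cell '.' (not opp) -> no flip
Dir SE: first cell '.' (not opp) -> no flip
All flips: (2,3)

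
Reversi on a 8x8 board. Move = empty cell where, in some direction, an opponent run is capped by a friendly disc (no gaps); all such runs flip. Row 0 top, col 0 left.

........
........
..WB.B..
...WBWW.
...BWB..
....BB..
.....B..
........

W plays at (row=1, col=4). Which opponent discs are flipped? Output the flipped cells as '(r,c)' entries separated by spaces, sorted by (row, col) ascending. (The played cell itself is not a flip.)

Dir NW: first cell '.' (not opp) -> no flip
Dir N: first cell '.' (not opp) -> no flip
Dir NE: first cell '.' (not opp) -> no flip
Dir W: first cell '.' (not opp) -> no flip
Dir E: first cell '.' (not opp) -> no flip
Dir SW: opp run (2,3), next='.' -> no flip
Dir S: first cell '.' (not opp) -> no flip
Dir SE: opp run (2,5) capped by W -> flip

Answer: (2,5)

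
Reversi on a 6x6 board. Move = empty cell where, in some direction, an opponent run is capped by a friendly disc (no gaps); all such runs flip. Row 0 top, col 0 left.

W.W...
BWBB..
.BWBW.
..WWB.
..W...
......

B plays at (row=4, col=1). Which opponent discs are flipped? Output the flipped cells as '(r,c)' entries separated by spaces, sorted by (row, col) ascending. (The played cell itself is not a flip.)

Dir NW: first cell '.' (not opp) -> no flip
Dir N: first cell '.' (not opp) -> no flip
Dir NE: opp run (3,2) capped by B -> flip
Dir W: first cell '.' (not opp) -> no flip
Dir E: opp run (4,2), next='.' -> no flip
Dir SW: first cell '.' (not opp) -> no flip
Dir S: first cell '.' (not opp) -> no flip
Dir SE: first cell '.' (not opp) -> no flip

Answer: (3,2)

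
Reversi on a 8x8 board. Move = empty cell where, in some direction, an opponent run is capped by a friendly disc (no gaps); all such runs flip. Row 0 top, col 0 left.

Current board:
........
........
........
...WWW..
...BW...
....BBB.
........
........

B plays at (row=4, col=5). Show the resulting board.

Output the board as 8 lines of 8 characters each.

Place B at (4,5); scan 8 dirs for brackets.
Dir NW: opp run (3,4), next='.' -> no flip
Dir N: opp run (3,5), next='.' -> no flip
Dir NE: first cell '.' (not opp) -> no flip
Dir W: opp run (4,4) capped by B -> flip
Dir E: first cell '.' (not opp) -> no flip
Dir SW: first cell 'B' (not opp) -> no flip
Dir S: first cell 'B' (not opp) -> no flip
Dir SE: first cell 'B' (not opp) -> no flip
All flips: (4,4)

Answer: ........
........
........
...WWW..
...BBB..
....BBB.
........
........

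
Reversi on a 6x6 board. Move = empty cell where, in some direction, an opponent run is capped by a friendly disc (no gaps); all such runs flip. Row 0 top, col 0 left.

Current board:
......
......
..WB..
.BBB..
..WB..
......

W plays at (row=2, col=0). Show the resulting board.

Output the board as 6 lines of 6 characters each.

Answer: ......
......
W.WB..
.WBB..
..WB..
......

Derivation:
Place W at (2,0); scan 8 dirs for brackets.
Dir NW: edge -> no flip
Dir N: first cell '.' (not opp) -> no flip
Dir NE: first cell '.' (not opp) -> no flip
Dir W: edge -> no flip
Dir E: first cell '.' (not opp) -> no flip
Dir SW: edge -> no flip
Dir S: first cell '.' (not opp) -> no flip
Dir SE: opp run (3,1) capped by W -> flip
All flips: (3,1)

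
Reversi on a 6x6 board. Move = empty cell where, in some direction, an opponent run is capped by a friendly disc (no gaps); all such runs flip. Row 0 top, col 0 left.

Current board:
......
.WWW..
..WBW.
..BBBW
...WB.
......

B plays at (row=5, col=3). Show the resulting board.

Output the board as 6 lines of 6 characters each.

Place B at (5,3); scan 8 dirs for brackets.
Dir NW: first cell '.' (not opp) -> no flip
Dir N: opp run (4,3) capped by B -> flip
Dir NE: first cell 'B' (not opp) -> no flip
Dir W: first cell '.' (not opp) -> no flip
Dir E: first cell '.' (not opp) -> no flip
Dir SW: edge -> no flip
Dir S: edge -> no flip
Dir SE: edge -> no flip
All flips: (4,3)

Answer: ......
.WWW..
..WBW.
..BBBW
...BB.
...B..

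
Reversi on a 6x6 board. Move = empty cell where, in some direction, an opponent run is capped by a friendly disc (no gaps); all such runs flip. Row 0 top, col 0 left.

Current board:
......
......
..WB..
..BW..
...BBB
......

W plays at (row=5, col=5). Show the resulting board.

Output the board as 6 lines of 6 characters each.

Answer: ......
......
..WB..
..BW..
...BWB
.....W

Derivation:
Place W at (5,5); scan 8 dirs for brackets.
Dir NW: opp run (4,4) capped by W -> flip
Dir N: opp run (4,5), next='.' -> no flip
Dir NE: edge -> no flip
Dir W: first cell '.' (not opp) -> no flip
Dir E: edge -> no flip
Dir SW: edge -> no flip
Dir S: edge -> no flip
Dir SE: edge -> no flip
All flips: (4,4)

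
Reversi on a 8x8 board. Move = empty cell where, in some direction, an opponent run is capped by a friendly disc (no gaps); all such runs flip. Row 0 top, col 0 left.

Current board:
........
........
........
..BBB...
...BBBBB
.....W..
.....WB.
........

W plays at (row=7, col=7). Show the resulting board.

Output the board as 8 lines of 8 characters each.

Answer: ........
........
........
..BBB...
...BBBBB
.....W..
.....WW.
.......W

Derivation:
Place W at (7,7); scan 8 dirs for brackets.
Dir NW: opp run (6,6) capped by W -> flip
Dir N: first cell '.' (not opp) -> no flip
Dir NE: edge -> no flip
Dir W: first cell '.' (not opp) -> no flip
Dir E: edge -> no flip
Dir SW: edge -> no flip
Dir S: edge -> no flip
Dir SE: edge -> no flip
All flips: (6,6)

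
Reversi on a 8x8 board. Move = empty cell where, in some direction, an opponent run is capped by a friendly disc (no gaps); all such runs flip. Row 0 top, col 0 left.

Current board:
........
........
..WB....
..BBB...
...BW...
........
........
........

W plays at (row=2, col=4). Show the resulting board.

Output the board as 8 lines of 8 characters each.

Answer: ........
........
..WWW...
..BBW...
...BW...
........
........
........

Derivation:
Place W at (2,4); scan 8 dirs for brackets.
Dir NW: first cell '.' (not opp) -> no flip
Dir N: first cell '.' (not opp) -> no flip
Dir NE: first cell '.' (not opp) -> no flip
Dir W: opp run (2,3) capped by W -> flip
Dir E: first cell '.' (not opp) -> no flip
Dir SW: opp run (3,3), next='.' -> no flip
Dir S: opp run (3,4) capped by W -> flip
Dir SE: first cell '.' (not opp) -> no flip
All flips: (2,3) (3,4)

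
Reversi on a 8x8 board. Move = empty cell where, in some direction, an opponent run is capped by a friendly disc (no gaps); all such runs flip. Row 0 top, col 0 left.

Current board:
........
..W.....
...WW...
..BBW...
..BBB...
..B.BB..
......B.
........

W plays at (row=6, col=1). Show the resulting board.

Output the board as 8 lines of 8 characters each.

Answer: ........
..W.....
...WW...
..BBW...
..BWB...
..W.BB..
.W....B.
........

Derivation:
Place W at (6,1); scan 8 dirs for brackets.
Dir NW: first cell '.' (not opp) -> no flip
Dir N: first cell '.' (not opp) -> no flip
Dir NE: opp run (5,2) (4,3) capped by W -> flip
Dir W: first cell '.' (not opp) -> no flip
Dir E: first cell '.' (not opp) -> no flip
Dir SW: first cell '.' (not opp) -> no flip
Dir S: first cell '.' (not opp) -> no flip
Dir SE: first cell '.' (not opp) -> no flip
All flips: (4,3) (5,2)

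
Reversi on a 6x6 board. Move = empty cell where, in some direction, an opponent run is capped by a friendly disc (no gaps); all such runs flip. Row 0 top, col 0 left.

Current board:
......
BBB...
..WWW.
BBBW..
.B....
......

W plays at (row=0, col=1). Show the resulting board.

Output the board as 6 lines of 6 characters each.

Place W at (0,1); scan 8 dirs for brackets.
Dir NW: edge -> no flip
Dir N: edge -> no flip
Dir NE: edge -> no flip
Dir W: first cell '.' (not opp) -> no flip
Dir E: first cell '.' (not opp) -> no flip
Dir SW: opp run (1,0), next=edge -> no flip
Dir S: opp run (1,1), next='.' -> no flip
Dir SE: opp run (1,2) capped by W -> flip
All flips: (1,2)

Answer: .W....
BBW...
..WWW.
BBBW..
.B....
......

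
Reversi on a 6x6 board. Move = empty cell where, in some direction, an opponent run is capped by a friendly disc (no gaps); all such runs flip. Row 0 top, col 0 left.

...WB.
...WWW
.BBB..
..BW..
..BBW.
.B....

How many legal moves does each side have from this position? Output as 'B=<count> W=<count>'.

Answer: B=6 W=5

Derivation:
-- B to move --
(0,2): flips 1 -> legal
(0,5): flips 1 -> legal
(1,2): no bracket -> illegal
(2,4): flips 2 -> legal
(2,5): no bracket -> illegal
(3,4): flips 1 -> legal
(3,5): no bracket -> illegal
(4,5): flips 1 -> legal
(5,3): no bracket -> illegal
(5,4): no bracket -> illegal
(5,5): flips 2 -> legal
B mobility = 6
-- W to move --
(0,5): flips 1 -> legal
(1,0): no bracket -> illegal
(1,1): flips 1 -> legal
(1,2): no bracket -> illegal
(2,0): no bracket -> illegal
(2,4): no bracket -> illegal
(3,0): no bracket -> illegal
(3,1): flips 2 -> legal
(3,4): no bracket -> illegal
(4,0): no bracket -> illegal
(4,1): flips 4 -> legal
(5,0): no bracket -> illegal
(5,2): no bracket -> illegal
(5,3): flips 1 -> legal
(5,4): no bracket -> illegal
W mobility = 5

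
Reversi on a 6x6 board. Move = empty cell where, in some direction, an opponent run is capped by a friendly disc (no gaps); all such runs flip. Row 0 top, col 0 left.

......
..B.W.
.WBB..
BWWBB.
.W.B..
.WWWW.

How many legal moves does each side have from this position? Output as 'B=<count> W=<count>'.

Answer: B=6 W=6

Derivation:
-- B to move --
(0,3): no bracket -> illegal
(0,4): no bracket -> illegal
(0,5): flips 1 -> legal
(1,0): flips 2 -> legal
(1,1): no bracket -> illegal
(1,3): no bracket -> illegal
(1,5): no bracket -> illegal
(2,0): flips 1 -> legal
(2,4): no bracket -> illegal
(2,5): no bracket -> illegal
(4,0): flips 1 -> legal
(4,2): flips 1 -> legal
(4,4): no bracket -> illegal
(4,5): no bracket -> illegal
(5,0): flips 2 -> legal
(5,5): no bracket -> illegal
B mobility = 6
-- W to move --
(0,1): no bracket -> illegal
(0,2): flips 2 -> legal
(0,3): flips 1 -> legal
(1,1): no bracket -> illegal
(1,3): flips 4 -> legal
(2,0): no bracket -> illegal
(2,4): flips 2 -> legal
(2,5): flips 2 -> legal
(3,5): flips 2 -> legal
(4,0): no bracket -> illegal
(4,2): no bracket -> illegal
(4,4): no bracket -> illegal
(4,5): no bracket -> illegal
W mobility = 6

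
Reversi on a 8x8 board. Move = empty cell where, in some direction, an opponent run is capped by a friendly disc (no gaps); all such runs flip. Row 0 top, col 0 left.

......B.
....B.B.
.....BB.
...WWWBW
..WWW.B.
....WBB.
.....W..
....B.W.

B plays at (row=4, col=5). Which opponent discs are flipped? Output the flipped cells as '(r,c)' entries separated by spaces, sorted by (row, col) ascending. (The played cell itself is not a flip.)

Dir NW: opp run (3,4), next='.' -> no flip
Dir N: opp run (3,5) capped by B -> flip
Dir NE: first cell 'B' (not opp) -> no flip
Dir W: opp run (4,4) (4,3) (4,2), next='.' -> no flip
Dir E: first cell 'B' (not opp) -> no flip
Dir SW: opp run (5,4), next='.' -> no flip
Dir S: first cell 'B' (not opp) -> no flip
Dir SE: first cell 'B' (not opp) -> no flip

Answer: (3,5)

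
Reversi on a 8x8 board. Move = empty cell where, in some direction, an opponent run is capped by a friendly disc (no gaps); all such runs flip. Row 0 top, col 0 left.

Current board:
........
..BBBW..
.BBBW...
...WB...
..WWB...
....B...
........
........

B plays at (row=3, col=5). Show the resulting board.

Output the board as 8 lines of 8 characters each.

Answer: ........
..BBBW..
.BBBB...
...WBB..
..WWB...
....B...
........
........

Derivation:
Place B at (3,5); scan 8 dirs for brackets.
Dir NW: opp run (2,4) capped by B -> flip
Dir N: first cell '.' (not opp) -> no flip
Dir NE: first cell '.' (not opp) -> no flip
Dir W: first cell 'B' (not opp) -> no flip
Dir E: first cell '.' (not opp) -> no flip
Dir SW: first cell 'B' (not opp) -> no flip
Dir S: first cell '.' (not opp) -> no flip
Dir SE: first cell '.' (not opp) -> no flip
All flips: (2,4)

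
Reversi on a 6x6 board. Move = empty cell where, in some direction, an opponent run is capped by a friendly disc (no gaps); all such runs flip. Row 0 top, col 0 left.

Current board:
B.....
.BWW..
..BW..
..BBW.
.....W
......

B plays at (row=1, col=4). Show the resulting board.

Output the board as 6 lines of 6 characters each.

Answer: B.....
.BBBB.
..BB..
..BBW.
.....W
......

Derivation:
Place B at (1,4); scan 8 dirs for brackets.
Dir NW: first cell '.' (not opp) -> no flip
Dir N: first cell '.' (not opp) -> no flip
Dir NE: first cell '.' (not opp) -> no flip
Dir W: opp run (1,3) (1,2) capped by B -> flip
Dir E: first cell '.' (not opp) -> no flip
Dir SW: opp run (2,3) capped by B -> flip
Dir S: first cell '.' (not opp) -> no flip
Dir SE: first cell '.' (not opp) -> no flip
All flips: (1,2) (1,3) (2,3)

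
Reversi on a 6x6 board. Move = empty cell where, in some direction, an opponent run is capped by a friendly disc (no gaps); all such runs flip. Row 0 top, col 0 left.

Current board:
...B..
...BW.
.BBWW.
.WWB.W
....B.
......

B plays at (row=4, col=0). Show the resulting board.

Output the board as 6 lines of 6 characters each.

Answer: ...B..
...BW.
.BBWW.
.BWB.W
B...B.
......

Derivation:
Place B at (4,0); scan 8 dirs for brackets.
Dir NW: edge -> no flip
Dir N: first cell '.' (not opp) -> no flip
Dir NE: opp run (3,1) capped by B -> flip
Dir W: edge -> no flip
Dir E: first cell '.' (not opp) -> no flip
Dir SW: edge -> no flip
Dir S: first cell '.' (not opp) -> no flip
Dir SE: first cell '.' (not opp) -> no flip
All flips: (3,1)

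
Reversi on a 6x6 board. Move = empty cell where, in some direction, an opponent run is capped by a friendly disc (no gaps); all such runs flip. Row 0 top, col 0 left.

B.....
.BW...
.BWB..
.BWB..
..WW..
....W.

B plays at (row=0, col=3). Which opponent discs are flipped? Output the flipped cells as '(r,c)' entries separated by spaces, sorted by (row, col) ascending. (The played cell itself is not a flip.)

Dir NW: edge -> no flip
Dir N: edge -> no flip
Dir NE: edge -> no flip
Dir W: first cell '.' (not opp) -> no flip
Dir E: first cell '.' (not opp) -> no flip
Dir SW: opp run (1,2) capped by B -> flip
Dir S: first cell '.' (not opp) -> no flip
Dir SE: first cell '.' (not opp) -> no flip

Answer: (1,2)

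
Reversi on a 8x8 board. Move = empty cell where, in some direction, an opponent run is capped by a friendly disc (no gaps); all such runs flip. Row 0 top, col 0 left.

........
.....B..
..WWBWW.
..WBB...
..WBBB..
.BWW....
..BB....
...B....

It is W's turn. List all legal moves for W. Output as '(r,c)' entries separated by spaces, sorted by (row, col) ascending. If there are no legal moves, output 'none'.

(0,4): flips 1 -> legal
(0,5): flips 1 -> legal
(0,6): flips 3 -> legal
(1,3): no bracket -> illegal
(1,4): no bracket -> illegal
(1,6): no bracket -> illegal
(3,5): flips 3 -> legal
(3,6): no bracket -> illegal
(4,0): no bracket -> illegal
(4,1): no bracket -> illegal
(4,6): flips 3 -> legal
(5,0): flips 1 -> legal
(5,4): flips 1 -> legal
(5,5): flips 2 -> legal
(5,6): flips 2 -> legal
(6,0): flips 1 -> legal
(6,1): no bracket -> illegal
(6,4): no bracket -> illegal
(7,1): flips 1 -> legal
(7,2): flips 1 -> legal
(7,4): flips 1 -> legal

Answer: (0,4) (0,5) (0,6) (3,5) (4,6) (5,0) (5,4) (5,5) (5,6) (6,0) (7,1) (7,2) (7,4)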